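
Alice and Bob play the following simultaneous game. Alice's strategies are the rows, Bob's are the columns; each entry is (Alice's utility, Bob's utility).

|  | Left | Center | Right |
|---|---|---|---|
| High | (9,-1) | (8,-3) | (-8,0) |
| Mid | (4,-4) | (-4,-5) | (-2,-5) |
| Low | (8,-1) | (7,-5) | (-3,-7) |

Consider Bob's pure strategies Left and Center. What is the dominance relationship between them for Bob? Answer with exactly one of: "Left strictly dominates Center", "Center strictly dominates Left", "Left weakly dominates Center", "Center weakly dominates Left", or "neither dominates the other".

Left strictly dominates Center

Compare Left to Center across every action of Alice: High: -1>-3, Mid: -4>-5, Low: -1>-5.
Every comparison favours Left, so Left strictly dominates Center.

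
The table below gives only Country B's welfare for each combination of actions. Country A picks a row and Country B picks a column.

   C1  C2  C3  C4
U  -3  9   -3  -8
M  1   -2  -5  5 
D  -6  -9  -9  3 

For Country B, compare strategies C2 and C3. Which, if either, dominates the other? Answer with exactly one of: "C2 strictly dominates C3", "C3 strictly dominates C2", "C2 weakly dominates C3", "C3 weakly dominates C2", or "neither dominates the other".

C2's payoffs vs C3's, by Country A's action — U: 9>-3, M: -2>-5, D: -9=-9.
C2 is at least as good everywhere and strictly better somewhere (tied only at D), so C2 weakly but not strictly dominates C3.

C2 weakly dominates C3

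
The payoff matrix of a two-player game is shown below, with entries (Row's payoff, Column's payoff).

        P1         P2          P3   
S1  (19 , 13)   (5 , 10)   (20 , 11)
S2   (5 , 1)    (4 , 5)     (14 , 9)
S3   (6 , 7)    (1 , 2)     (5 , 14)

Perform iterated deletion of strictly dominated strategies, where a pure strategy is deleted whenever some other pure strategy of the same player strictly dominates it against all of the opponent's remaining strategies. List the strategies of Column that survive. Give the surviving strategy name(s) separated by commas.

Row's strategy S2 is strictly dominated by S1 (P1: 19>5, P2: 5>4, P3: 20>14) and is removed.
Row's strategy S3 is strictly dominated by S1 (P1: 19>6, P2: 5>1, P3: 20>5) and is removed.
For Column, P1 strictly dominates P2 on the remaining rows (S1: 13>10); eliminate P2.
Column P3 is eliminated: P1 beats it against every remaining row (S1: 13>11).
Among the remaining strategies, none is strictly dominated by another pure strategy of the same player, so the elimination stops.
Surviving strategies — Row: {S1}; Column: {P1}.

P1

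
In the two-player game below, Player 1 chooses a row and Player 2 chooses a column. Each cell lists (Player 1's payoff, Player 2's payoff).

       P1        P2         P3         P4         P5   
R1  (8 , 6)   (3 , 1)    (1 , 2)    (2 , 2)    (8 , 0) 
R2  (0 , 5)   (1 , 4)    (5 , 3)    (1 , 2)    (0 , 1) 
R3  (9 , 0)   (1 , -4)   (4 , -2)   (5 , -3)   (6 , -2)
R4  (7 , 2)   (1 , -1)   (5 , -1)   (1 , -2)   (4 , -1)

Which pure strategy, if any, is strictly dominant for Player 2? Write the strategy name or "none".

P1 vs P2: R1: 6>1, R2: 5>4, R3: 0>-4, R4: 2>-1.
P1 vs P3: R1: 6>2, R2: 5>3, R3: 0>-2, R4: 2>-1.
P1 vs P4: R1: 6>2, R2: 5>2, R3: 0>-3, R4: 2>-2.
P1 vs P5: R1: 6>0, R2: 5>1, R3: 0>-2, R4: 2>-1.
P1 strictly beats every other strategy against every opponent action, so it is strictly dominant.

P1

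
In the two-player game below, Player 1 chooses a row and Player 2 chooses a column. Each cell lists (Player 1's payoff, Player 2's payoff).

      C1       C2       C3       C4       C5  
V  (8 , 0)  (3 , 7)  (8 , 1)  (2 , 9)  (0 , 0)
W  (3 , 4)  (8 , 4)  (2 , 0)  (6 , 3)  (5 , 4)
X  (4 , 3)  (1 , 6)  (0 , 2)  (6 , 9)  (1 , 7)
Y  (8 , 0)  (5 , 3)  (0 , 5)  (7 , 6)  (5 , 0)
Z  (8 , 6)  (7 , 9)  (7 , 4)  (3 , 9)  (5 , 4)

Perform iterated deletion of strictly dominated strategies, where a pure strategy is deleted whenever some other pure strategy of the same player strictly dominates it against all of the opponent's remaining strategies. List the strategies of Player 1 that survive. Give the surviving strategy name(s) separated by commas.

V, W, Y, Z

Player 2's strategy C3 is strictly dominated by C4 (V: 9>1, W: 3>0, X: 9>2, Y: 6>5, Z: 9>4) and is removed.
Player 1's strategy X is strictly dominated by Y (C1: 8>4, C2: 5>1, C4: 7>6, C5: 5>1) and is removed.
Among the remaining strategies, none is strictly dominated by another pure strategy of the same player, so the elimination stops.
Surviving strategies — Player 1: {V, W, Y, Z}; Player 2: {C1, C2, C4, C5}.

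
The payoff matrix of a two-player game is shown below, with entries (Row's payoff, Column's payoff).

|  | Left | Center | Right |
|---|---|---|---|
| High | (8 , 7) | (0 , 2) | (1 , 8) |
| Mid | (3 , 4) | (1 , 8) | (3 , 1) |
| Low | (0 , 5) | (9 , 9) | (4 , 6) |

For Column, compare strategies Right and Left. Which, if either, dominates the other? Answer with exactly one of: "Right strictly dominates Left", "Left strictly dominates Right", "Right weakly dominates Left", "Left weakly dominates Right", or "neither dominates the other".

Right's payoffs vs Left's, by Row's action — High: 8>7, Mid: 1<4, Low: 6>5.
Right does better at High, Low but worse at Mid; neither strategy dominates the other.

neither dominates the other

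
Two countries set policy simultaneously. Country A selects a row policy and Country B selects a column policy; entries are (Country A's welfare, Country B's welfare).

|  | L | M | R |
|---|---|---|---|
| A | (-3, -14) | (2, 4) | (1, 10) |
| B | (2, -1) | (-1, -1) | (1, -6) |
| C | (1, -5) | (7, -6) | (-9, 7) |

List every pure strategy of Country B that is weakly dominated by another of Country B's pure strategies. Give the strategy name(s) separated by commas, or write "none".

Nothing dominates L: M at C (-5>-6); R at B (-1>-6).
Nothing dominates M: L at A (4>-14); R at B (-1>-6).
R: no other strategy beats it everywhere (L at A (10>-14); M at A (10>4)).

none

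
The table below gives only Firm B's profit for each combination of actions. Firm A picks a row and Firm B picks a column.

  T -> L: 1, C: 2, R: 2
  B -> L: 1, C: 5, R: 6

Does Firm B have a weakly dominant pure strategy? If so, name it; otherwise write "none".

R vs L: T: 2>1, B: 6>1.
R vs C: T: 2=2, B: 6>5.
R is at least as good as every other strategy against every opponent action, so it is weakly dominant.

R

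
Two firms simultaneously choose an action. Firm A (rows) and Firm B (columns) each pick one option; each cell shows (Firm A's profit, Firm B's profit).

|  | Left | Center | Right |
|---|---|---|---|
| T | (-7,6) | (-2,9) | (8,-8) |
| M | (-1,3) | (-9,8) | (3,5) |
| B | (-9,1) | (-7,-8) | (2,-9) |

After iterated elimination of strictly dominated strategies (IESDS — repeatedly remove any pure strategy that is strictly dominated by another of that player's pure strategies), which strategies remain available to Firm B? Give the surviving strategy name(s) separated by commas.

Center

For Firm A, T strictly dominates B on the remaining columns (Left: -7>-9, Center: -2>-7, Right: 8>2); eliminate B.
For Firm B, Center strictly dominates Left on the remaining rows (T: 9>6, M: 8>3); eliminate Left.
Row M is eliminated: T beats it against every remaining column (Center: -2>-9, Right: 8>3).
For Firm B, Center strictly dominates Right on the remaining rows (T: 9>-8); eliminate Right.
Among the remaining strategies, none is strictly dominated by another pure strategy of the same player, so the elimination stops.
Surviving strategies — Firm A: {T}; Firm B: {Center}.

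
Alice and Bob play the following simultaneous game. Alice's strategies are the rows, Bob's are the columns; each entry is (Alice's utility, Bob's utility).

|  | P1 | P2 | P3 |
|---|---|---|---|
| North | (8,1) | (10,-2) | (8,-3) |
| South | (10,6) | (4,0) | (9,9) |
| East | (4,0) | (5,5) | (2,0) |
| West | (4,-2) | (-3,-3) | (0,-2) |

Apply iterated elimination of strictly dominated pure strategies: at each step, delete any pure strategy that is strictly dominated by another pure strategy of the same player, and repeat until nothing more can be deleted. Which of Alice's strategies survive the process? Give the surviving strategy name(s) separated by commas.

Row East is eliminated: North beats it against every remaining column (P1: 8>4, P2: 10>5, P3: 8>2).
For Alice, North strictly dominates West on the remaining columns (P1: 8>4, P2: 10>-3, P3: 8>0); eliminate West.
Bob's strategy P2 is strictly dominated by P1 (North: 1>-2, South: 6>0) and is removed.
Alice's strategy North is strictly dominated by South (P1: 10>8, P3: 9>8) and is removed.
For Bob, P3 strictly dominates P1 on the remaining rows (South: 9>6); eliminate P1.
Among the remaining strategies, none is strictly dominated by another pure strategy of the same player, so the elimination stops.
Surviving strategies — Alice: {South}; Bob: {P3}.

South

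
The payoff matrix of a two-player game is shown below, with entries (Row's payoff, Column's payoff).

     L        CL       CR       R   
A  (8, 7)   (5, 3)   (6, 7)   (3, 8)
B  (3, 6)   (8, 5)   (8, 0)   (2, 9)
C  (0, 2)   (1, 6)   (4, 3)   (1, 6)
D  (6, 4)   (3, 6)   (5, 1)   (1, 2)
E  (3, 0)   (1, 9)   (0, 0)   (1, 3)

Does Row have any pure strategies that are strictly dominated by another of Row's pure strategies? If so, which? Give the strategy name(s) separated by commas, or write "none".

A is not dominated — it holds its own against B at L (8>3); C at L (8>0); D at L (8>6); E at L (8>3).
Nothing dominates B: A at CL (8>5); C at L (3>0); D at CL (8>3); E at L (3=3).
C: dominated, since A does at least as well everywhere (L: 8>0, CL: 5>1, CR: 6>4, R: 3>1).
D is strictly dominated by A (L: 8>6, CL: 5>3, CR: 6>5, R: 3>1).
E: dominated, since A does at least as well everywhere (L: 8>3, CL: 5>1, CR: 6>0, R: 3>1).

C, D, E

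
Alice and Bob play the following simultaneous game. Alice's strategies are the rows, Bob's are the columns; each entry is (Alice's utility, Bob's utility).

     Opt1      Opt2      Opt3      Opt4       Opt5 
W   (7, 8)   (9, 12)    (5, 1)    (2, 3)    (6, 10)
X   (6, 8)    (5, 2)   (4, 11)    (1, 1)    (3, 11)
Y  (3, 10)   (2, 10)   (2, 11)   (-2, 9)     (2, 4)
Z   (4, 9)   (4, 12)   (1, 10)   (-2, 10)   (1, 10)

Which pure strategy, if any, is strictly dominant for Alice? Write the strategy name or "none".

W

W vs X: Opt1: 7>6, Opt2: 9>5, Opt3: 5>4, Opt4: 2>1, Opt5: 6>3.
W vs Y: Opt1: 7>3, Opt2: 9>2, Opt3: 5>2, Opt4: 2>-2, Opt5: 6>2.
W vs Z: Opt1: 7>4, Opt2: 9>4, Opt3: 5>1, Opt4: 2>-2, Opt5: 6>1.
W strictly beats every other strategy against every opponent action, so it is strictly dominant.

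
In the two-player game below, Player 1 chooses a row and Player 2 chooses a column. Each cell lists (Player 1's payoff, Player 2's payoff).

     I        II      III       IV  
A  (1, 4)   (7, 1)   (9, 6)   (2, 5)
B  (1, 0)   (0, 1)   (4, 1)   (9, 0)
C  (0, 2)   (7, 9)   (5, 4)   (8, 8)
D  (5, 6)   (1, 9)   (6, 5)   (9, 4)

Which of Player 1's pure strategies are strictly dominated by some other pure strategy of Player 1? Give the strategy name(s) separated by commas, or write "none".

Nothing dominates A: B at I (1=1); C at I (1>0); D at II (7>1).
B: no other strategy beats it everywhere (A at I (1=1); C at I (1>0); D at IV (9=9)).
C: no other strategy beats it everywhere (A at II (7=7); B at II (7>0); D at II (7>1)).
D: no other strategy beats it everywhere (A at I (5>1); B at I (5>1); C at I (5>0)).

none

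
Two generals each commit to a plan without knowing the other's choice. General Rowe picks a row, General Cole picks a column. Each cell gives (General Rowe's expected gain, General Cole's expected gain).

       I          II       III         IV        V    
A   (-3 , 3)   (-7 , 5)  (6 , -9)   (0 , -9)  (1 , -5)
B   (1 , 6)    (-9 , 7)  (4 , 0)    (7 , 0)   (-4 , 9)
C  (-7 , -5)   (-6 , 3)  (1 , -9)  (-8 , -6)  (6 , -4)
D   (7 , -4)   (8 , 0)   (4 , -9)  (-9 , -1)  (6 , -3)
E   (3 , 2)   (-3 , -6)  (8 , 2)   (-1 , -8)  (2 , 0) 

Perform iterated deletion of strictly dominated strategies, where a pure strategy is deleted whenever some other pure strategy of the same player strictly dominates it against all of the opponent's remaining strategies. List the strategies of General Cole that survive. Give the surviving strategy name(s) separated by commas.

Column IV is eliminated: II beats it against every remaining row (A: 5>-9, B: 7>0, C: 3>-6, D: 0>-1, E: -6>-8).
For General Rowe, E strictly dominates A on the remaining columns (I: 3>-3, II: -3>-7, III: 8>6, V: 2>1); eliminate A.
For General Rowe, E strictly dominates B on the remaining columns (I: 3>1, II: -3>-9, III: 8>4, V: 2>-4); eliminate B.
Among the remaining strategies, none is strictly dominated by another pure strategy of the same player, so the elimination stops.
Surviving strategies — General Rowe: {C, D, E}; General Cole: {I, II, III, V}.

I, II, III, V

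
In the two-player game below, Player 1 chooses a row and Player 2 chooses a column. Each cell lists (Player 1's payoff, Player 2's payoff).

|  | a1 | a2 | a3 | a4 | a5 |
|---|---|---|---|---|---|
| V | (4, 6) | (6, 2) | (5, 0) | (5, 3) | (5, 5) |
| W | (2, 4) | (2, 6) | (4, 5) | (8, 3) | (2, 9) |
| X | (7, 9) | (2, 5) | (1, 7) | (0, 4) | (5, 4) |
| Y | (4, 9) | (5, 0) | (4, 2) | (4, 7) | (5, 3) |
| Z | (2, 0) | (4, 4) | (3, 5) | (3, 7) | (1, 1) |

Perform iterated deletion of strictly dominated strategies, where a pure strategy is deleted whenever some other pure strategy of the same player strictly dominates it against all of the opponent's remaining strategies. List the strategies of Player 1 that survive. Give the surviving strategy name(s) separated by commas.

Player 1's strategy Z is strictly dominated by V (a1: 4>2, a2: 6>4, a3: 5>3, a4: 5>3, a5: 5>1) and is removed.
Column a4 is eliminated: a1 beats it against every remaining row (V: 6>3, W: 4>3, X: 9>4, Y: 9>7).
For Player 1, V strictly dominates W on the remaining columns (a1: 4>2, a2: 6>2, a3: 5>4, a5: 5>2); eliminate W.
Player 2's strategy a2 is strictly dominated by a1 (V: 6>2, X: 9>5, Y: 9>0) and is removed.
For Player 2, a1 strictly dominates a3 on the remaining rows (V: 6>0, X: 9>7, Y: 9>2); eliminate a3.
Column a5 is eliminated: a1 beats it against every remaining row (V: 6>5, X: 9>4, Y: 9>3).
For Player 1, X strictly dominates V on the remaining columns (a1: 7>4); eliminate V.
Row Y is eliminated: X beats it against every remaining column (a1: 7>4).
Among the remaining strategies, none is strictly dominated by another pure strategy of the same player, so the elimination stops.
Surviving strategies — Player 1: {X}; Player 2: {a1}.

X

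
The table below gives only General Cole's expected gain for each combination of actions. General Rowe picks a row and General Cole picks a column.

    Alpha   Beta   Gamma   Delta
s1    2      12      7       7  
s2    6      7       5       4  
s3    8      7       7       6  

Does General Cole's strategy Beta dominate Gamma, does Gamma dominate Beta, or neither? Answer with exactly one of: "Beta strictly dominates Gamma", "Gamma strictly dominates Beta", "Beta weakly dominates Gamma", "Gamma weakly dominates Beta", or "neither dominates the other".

Beta's payoffs vs Gamma's, by General Rowe's action — s1: 12>7, s2: 7>5, s3: 7=7.
Beta is at least as good everywhere and strictly better somewhere (tied only at s3), so Beta weakly but not strictly dominates Gamma.

Beta weakly dominates Gamma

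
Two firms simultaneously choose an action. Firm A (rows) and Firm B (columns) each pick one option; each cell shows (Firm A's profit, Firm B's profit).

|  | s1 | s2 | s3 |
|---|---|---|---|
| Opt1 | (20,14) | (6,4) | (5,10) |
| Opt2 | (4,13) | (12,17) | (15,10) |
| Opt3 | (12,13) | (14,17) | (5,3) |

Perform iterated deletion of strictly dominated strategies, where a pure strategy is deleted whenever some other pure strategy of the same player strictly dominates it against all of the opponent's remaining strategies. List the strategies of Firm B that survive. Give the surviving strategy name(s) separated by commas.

For Firm B, s1 strictly dominates s3 on the remaining rows (Opt1: 14>10, Opt2: 13>10, Opt3: 13>3); eliminate s3.
For Firm A, Opt3 strictly dominates Opt2 on the remaining columns (s1: 12>4, s2: 14>12); eliminate Opt2.
Among the remaining strategies, none is strictly dominated by another pure strategy of the same player, so the elimination stops.
Surviving strategies — Firm A: {Opt1, Opt3}; Firm B: {s1, s2}.

s1, s2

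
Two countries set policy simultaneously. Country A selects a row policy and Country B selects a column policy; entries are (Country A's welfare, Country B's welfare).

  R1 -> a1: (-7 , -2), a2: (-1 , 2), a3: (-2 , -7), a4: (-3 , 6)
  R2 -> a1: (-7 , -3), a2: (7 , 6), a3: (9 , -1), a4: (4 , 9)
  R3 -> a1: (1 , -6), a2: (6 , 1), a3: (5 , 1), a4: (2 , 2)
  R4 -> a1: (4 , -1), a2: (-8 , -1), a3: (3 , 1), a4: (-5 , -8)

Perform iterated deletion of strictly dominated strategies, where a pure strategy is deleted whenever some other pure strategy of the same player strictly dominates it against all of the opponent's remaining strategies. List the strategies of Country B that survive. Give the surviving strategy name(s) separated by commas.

a4

Country A's strategy R1 is strictly dominated by R3 (a1: 1>-7, a2: 6>-1, a3: 5>-2, a4: 2>-3) and is removed.
For Country B, a3 strictly dominates a1 on the remaining rows (R2: -1>-3, R3: 1>-6, R4: 1>-1); eliminate a1.
Country A's strategy R3 is strictly dominated by R2 (a2: 7>6, a3: 9>5, a4: 4>2) and is removed.
For Country A, R2 strictly dominates R4 on the remaining columns (a2: 7>-8, a3: 9>3, a4: 4>-5); eliminate R4.
For Country B, a4 strictly dominates a2 on the remaining rows (R2: 9>6); eliminate a2.
For Country B, a4 strictly dominates a3 on the remaining rows (R2: 9>-1); eliminate a3.
Among the remaining strategies, none is strictly dominated by another pure strategy of the same player, so the elimination stops.
Surviving strategies — Country A: {R2}; Country B: {a4}.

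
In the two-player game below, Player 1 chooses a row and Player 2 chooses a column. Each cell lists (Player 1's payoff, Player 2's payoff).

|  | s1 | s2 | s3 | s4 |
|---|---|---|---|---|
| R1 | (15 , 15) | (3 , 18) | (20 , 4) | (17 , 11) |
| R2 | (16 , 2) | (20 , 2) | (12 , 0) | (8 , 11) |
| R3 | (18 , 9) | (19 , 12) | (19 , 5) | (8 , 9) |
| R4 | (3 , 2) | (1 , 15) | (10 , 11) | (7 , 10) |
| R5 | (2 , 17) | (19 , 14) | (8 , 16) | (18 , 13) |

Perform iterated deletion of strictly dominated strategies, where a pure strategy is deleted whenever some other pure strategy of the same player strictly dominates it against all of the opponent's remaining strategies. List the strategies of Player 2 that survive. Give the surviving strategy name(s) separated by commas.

s1, s2, s4

Player 1's strategy R4 is strictly dominated by R1 (s1: 15>3, s2: 3>1, s3: 20>10, s4: 17>7) and is removed.
Column s3 is eliminated: s1 beats it against every remaining row (R1: 15>4, R2: 2>0, R3: 9>5, R5: 17>16).
Among the remaining strategies, none is strictly dominated by another pure strategy of the same player, so the elimination stops.
Surviving strategies — Player 1: {R1, R2, R3, R5}; Player 2: {s1, s2, s4}.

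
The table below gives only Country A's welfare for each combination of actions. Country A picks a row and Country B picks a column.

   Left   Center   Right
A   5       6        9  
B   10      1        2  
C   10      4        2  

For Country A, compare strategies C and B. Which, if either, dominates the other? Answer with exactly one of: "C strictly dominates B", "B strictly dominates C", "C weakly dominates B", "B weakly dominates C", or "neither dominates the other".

C weakly dominates B

C's payoffs vs B's, by Country B's action — Left: 10=10, Center: 4>1, Right: 2=2.
C is at least as good everywhere and strictly better somewhere (tied only at Left, Right), so C weakly but not strictly dominates B.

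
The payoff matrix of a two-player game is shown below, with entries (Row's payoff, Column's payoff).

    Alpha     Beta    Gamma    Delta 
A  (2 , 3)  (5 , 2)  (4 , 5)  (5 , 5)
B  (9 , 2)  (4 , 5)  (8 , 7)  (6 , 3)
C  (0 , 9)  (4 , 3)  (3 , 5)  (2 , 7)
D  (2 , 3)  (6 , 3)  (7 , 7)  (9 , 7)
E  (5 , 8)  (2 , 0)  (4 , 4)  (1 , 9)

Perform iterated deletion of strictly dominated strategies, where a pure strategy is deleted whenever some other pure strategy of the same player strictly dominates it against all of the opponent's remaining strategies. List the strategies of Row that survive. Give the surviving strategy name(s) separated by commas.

B, D

For Row, A strictly dominates C on the remaining columns (Alpha: 2>0, Beta: 5>4, Gamma: 4>3, Delta: 5>2); eliminate C.
For Row, B strictly dominates E on the remaining columns (Alpha: 9>5, Beta: 4>2, Gamma: 8>4, Delta: 6>1); eliminate E.
For Column, Gamma strictly dominates Alpha on the remaining rows (A: 5>3, B: 7>2, D: 7>3); eliminate Alpha.
Row A is eliminated: D beats it against every remaining column (Beta: 6>5, Gamma: 7>4, Delta: 9>5).
Column's strategy Beta is strictly dominated by Gamma (B: 7>5, D: 7>3) and is removed.
Among the remaining strategies, none is strictly dominated by another pure strategy of the same player, so the elimination stops.
Surviving strategies — Row: {B, D}; Column: {Gamma, Delta}.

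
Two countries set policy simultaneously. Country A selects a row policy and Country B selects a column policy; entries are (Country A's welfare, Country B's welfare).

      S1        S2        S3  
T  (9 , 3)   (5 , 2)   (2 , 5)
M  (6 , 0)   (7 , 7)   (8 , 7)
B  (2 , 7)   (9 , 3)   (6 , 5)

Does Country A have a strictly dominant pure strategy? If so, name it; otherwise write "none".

T fails to dominate M at S2 (5<7).
M fails to dominate T at S1 (6<9).
B fails to dominate T at S1 (2<9).
No single strategy dominates all the others.

none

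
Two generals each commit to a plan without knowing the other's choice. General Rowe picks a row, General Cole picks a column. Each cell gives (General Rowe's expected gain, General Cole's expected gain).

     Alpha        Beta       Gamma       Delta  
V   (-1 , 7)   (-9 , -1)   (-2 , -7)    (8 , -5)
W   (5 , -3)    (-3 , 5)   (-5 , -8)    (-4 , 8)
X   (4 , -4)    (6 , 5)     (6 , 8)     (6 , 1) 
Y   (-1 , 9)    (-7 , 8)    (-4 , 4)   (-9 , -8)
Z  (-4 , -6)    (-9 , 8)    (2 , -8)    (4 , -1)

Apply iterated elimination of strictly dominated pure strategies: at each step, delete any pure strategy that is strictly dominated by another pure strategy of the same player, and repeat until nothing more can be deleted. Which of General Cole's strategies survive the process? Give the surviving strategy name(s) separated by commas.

Row Y is eliminated: X beats it against every remaining column (Alpha: 4>-1, Beta: 6>-7, Gamma: 6>-4, Delta: 6>-9).
General Rowe's strategy Z is strictly dominated by X (Alpha: 4>-4, Beta: 6>-9, Gamma: 6>2, Delta: 6>4) and is removed.
Among the remaining strategies, none is strictly dominated by another pure strategy of the same player, so the elimination stops.
Surviving strategies — General Rowe: {V, W, X}; General Cole: {Alpha, Beta, Gamma, Delta}.

Alpha, Beta, Gamma, Delta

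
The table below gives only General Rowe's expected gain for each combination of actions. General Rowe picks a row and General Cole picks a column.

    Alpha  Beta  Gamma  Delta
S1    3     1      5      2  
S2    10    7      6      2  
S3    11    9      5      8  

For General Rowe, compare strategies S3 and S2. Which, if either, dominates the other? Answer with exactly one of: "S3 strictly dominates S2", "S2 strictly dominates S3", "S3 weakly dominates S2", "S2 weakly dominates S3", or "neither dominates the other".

neither dominates the other

Compare S3 to S2 across every action of General Cole: Alpha: 11>10, Beta: 9>7, Gamma: 5<6, Delta: 8>2.
S3 does better at Alpha, Beta, Delta but worse at Gamma; neither strategy dominates the other.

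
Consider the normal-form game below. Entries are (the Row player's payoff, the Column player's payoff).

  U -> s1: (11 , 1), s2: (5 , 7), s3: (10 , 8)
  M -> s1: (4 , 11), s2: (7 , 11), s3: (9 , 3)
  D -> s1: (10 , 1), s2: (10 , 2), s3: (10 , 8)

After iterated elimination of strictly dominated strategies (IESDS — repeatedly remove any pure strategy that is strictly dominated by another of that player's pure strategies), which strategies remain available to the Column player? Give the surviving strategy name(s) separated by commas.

The Row player's strategy M is strictly dominated by D (s1: 10>4, s2: 10>7, s3: 10>9) and is removed.
Column s1 is eliminated: s2 beats it against every remaining row (U: 7>1, D: 2>1).
The Column player's strategy s2 is strictly dominated by s3 (U: 8>7, D: 8>2) and is removed.
Among the remaining strategies, none is strictly dominated by another pure strategy of the same player, so the elimination stops.
Surviving strategies — the Row player: {U, D}; the Column player: {s3}.

s3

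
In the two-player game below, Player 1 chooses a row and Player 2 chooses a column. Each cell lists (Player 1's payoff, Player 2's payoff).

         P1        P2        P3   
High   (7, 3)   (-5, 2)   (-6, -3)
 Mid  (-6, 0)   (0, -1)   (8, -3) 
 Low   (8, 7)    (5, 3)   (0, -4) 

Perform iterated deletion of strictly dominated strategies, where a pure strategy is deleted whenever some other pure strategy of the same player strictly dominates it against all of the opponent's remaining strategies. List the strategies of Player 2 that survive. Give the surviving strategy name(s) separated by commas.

Row High is eliminated: Low beats it against every remaining column (P1: 8>7, P2: 5>-5, P3: 0>-6).
Column P2 is eliminated: P1 beats it against every remaining row (Mid: 0>-1, Low: 7>3).
Player 2's strategy P3 is strictly dominated by P1 (Mid: 0>-3, Low: 7>-4) and is removed.
Player 1's strategy Mid is strictly dominated by Low (P1: 8>-6) and is removed.
Among the remaining strategies, none is strictly dominated by another pure strategy of the same player, so the elimination stops.
Surviving strategies — Player 1: {Low}; Player 2: {P1}.

P1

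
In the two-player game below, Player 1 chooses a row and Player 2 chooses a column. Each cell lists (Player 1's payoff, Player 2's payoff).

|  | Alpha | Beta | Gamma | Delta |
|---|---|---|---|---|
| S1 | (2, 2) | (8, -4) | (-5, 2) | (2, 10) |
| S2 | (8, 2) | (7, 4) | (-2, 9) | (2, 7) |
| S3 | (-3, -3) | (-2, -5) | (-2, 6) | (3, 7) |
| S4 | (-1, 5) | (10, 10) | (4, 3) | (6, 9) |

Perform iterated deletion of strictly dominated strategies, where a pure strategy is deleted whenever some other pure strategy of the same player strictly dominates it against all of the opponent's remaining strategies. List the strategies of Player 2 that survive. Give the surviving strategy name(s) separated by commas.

Beta

For Player 1, S4 strictly dominates S3 on the remaining columns (Alpha: -1>-3, Beta: 10>-2, Gamma: 4>-2, Delta: 6>3); eliminate S3.
Player 2's strategy Alpha is strictly dominated by Delta (S1: 10>2, S2: 7>2, S4: 9>5) and is removed.
For Player 1, S4 strictly dominates S1 on the remaining columns (Beta: 10>8, Gamma: 4>-5, Delta: 6>2); eliminate S1.
For Player 1, S4 strictly dominates S2 on the remaining columns (Beta: 10>7, Gamma: 4>-2, Delta: 6>2); eliminate S2.
Player 2's strategy Gamma is strictly dominated by Beta (S4: 10>3) and is removed.
For Player 2, Beta strictly dominates Delta on the remaining rows (S4: 10>9); eliminate Delta.
Among the remaining strategies, none is strictly dominated by another pure strategy of the same player, so the elimination stops.
Surviving strategies — Player 1: {S4}; Player 2: {Beta}.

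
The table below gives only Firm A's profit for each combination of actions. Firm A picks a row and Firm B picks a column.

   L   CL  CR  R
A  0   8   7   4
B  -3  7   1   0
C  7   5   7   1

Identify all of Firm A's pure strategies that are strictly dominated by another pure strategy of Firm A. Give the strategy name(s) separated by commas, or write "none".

A is not dominated — it holds its own against B at L (0>-3); C at CL (8>5).
B: dominated, since A does at least as well everywhere (L: 0>-3, CL: 8>7, CR: 7>1, R: 4>0).
Nothing dominates C: A at L (7>0); B at L (7>-3).

B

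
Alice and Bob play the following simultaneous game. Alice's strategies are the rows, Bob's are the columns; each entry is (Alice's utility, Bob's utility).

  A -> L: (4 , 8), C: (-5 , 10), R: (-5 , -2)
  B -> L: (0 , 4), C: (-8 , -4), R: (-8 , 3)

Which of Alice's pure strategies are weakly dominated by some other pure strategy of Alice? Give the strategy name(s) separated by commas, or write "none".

Nothing dominates A: B at L (4>0).
B: dominated, since A does at least as well everywhere (L: 4>0, C: -5>-8, R: -5>-8).

B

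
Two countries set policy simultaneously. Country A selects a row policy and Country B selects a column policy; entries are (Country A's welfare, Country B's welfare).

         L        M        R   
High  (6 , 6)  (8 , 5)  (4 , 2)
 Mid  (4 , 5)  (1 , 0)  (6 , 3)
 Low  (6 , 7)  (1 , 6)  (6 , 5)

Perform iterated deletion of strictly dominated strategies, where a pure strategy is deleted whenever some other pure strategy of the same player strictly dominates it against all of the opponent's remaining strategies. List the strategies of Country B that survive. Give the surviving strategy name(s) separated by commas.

For Country B, L strictly dominates M on the remaining rows (High: 6>5, Mid: 5>0, Low: 7>6); eliminate M.
For Country B, L strictly dominates R on the remaining rows (High: 6>2, Mid: 5>3, Low: 7>5); eliminate R.
For Country A, High strictly dominates Mid on the remaining columns (L: 6>4); eliminate Mid.
Among the remaining strategies, none is strictly dominated by another pure strategy of the same player, so the elimination stops.
Surviving strategies — Country A: {High, Low}; Country B: {L}.

L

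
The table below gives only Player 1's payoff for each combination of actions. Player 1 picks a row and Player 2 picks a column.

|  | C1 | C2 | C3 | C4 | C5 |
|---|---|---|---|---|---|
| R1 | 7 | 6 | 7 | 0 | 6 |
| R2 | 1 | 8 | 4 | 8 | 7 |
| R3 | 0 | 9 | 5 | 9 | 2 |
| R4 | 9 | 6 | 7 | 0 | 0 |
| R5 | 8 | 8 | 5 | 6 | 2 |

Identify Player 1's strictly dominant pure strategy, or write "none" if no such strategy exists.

R1 fails to dominate R2 at C2 (6<8).
R2 fails to dominate R1 at C1 (1<7).
R3 fails to dominate R1 at C1 (0<7).
R4 fails to dominate R1 at C2 (6=6).
R5 fails to dominate R1 at C3 (5<7).
No single strategy dominates all the others.

none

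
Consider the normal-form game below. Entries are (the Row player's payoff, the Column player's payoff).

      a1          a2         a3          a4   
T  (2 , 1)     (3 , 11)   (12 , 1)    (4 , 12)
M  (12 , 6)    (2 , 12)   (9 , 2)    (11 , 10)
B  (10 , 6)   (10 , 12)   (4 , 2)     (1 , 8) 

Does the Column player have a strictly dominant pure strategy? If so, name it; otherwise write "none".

none

a1 fails to dominate a2 at T (1<11).
a2 fails to dominate a4 at T (11<12).
a3 fails to dominate a1 at T (1=1).
a4 fails to dominate a2 at M (10<12).
No single strategy dominates all the others.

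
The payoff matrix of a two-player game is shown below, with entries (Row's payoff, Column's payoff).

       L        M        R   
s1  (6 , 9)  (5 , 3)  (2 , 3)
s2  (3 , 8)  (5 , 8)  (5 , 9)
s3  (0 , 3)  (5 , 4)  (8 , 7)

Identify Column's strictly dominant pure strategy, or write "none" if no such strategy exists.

L fails to dominate M at s2 (8=8).
M fails to dominate L at s1 (3<9).
R fails to dominate L at s1 (3<9).
No single strategy dominates all the others.

none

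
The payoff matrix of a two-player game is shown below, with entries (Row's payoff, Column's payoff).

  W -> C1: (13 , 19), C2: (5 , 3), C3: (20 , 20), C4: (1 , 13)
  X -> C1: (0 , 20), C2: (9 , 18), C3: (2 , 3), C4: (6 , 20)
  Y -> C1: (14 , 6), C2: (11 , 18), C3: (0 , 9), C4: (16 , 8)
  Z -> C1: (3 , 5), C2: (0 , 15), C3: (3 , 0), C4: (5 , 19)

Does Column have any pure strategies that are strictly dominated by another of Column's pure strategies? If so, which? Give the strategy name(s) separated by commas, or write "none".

none

C1 is not dominated — it holds its own against C2 at W (19>3); C3 at X (20>3); C4 at W (19>13).
C2 is not dominated — it holds its own against C1 at Y (18>6); C3 at X (18>3); C4 at Y (18>8).
C3: no other strategy beats it everywhere (C1 at W (20>19); C2 at W (20>3); C4 at W (20>13)).
C4 is not dominated — it holds its own against C1 at X (20=20); C2 at W (13>3); C3 at X (20>3).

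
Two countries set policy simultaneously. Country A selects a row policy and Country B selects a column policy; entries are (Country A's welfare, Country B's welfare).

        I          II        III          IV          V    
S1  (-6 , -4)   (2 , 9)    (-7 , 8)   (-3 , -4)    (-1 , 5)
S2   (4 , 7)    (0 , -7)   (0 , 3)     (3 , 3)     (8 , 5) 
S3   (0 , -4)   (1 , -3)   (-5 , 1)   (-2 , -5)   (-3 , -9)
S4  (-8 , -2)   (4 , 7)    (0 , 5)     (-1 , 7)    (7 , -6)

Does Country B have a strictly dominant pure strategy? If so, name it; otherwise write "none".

none

I fails to dominate II at S1 (-4<9).
II fails to dominate I at S2 (-7<7).
III fails to dominate I at S2 (3<7).
IV fails to dominate I at S1 (-4=-4).
V fails to dominate I at S2 (5<7).
No single strategy dominates all the others.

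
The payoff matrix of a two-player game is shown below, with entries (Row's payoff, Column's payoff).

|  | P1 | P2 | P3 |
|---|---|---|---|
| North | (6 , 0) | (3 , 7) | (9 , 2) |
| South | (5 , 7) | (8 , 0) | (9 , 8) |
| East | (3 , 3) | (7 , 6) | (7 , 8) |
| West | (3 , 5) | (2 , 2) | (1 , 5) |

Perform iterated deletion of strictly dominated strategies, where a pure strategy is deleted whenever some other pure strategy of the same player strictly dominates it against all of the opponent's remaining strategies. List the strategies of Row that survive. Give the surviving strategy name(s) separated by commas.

For Row, South strictly dominates East on the remaining columns (P1: 5>3, P2: 8>7, P3: 9>7); eliminate East.
Row West is eliminated: North beats it against every remaining column (P1: 6>3, P2: 3>2, P3: 9>1).
Column's strategy P1 is strictly dominated by P3 (North: 2>0, South: 8>7) and is removed.
Among the remaining strategies, none is strictly dominated by another pure strategy of the same player, so the elimination stops.
Surviving strategies — Row: {North, South}; Column: {P2, P3}.

North, South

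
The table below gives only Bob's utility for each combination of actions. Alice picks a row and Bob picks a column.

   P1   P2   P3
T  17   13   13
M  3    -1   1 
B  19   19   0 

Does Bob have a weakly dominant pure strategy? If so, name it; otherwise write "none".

P1

P1 vs P2: T: 17>13, M: 3>-1, B: 19=19.
P1 vs P3: T: 17>13, M: 3>1, B: 19>0.
P1 is at least as good as every other strategy against every opponent action, so it is weakly dominant.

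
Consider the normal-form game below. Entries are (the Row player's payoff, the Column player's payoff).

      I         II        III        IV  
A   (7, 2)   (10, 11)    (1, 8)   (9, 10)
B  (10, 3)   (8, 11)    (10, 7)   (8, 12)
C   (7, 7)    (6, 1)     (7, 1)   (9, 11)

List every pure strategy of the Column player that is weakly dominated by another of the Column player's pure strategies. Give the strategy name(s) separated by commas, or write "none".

IV weakly dominates I — A: 10>2, B: 12>3, C: 11>7.
Nothing dominates II: I at A (11>2); III at A (11>8); IV at A (11>10).
II weakly dominates III — A: 11>8, B: 11>7, C: 1=1.
IV is not dominated — it holds its own against I at A (10>2); II at B (12>11); III at A (10>8).

I, III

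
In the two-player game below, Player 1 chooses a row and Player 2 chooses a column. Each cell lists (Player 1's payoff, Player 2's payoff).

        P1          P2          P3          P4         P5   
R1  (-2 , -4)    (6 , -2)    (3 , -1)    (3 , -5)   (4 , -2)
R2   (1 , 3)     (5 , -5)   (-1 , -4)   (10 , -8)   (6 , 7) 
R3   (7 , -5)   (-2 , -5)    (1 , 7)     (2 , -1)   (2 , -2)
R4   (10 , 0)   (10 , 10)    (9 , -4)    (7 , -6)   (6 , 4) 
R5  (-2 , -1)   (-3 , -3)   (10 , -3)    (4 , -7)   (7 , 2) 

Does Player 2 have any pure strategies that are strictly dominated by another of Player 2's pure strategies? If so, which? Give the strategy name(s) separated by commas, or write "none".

P1: dominated, since P5 does at least as well everywhere (R1: -2>-4, R2: 7>3, R3: -2>-5, R4: 4>0, R5: 2>-1).
P2: no other strategy beats it everywhere (P1 at R1 (-2>-4); P3 at R4 (10>-4); P4 at R1 (-2>-5); P5 at R1 (-2=-2)).
P3 is not dominated — it holds its own against P1 at R1 (-1>-4); P2 at R1 (-1>-2); P4 at R1 (-1>-5); P5 at R1 (-1>-2).
P4 is strictly dominated by P3 (R1: -1>-5, R2: -4>-8, R3: 7>-1, R4: -4>-6, R5: -3>-7).
Nothing dominates P5: P1 at R1 (-2>-4); P2 at R1 (-2=-2); P3 at R2 (7>-4); P4 at R1 (-2>-5).

P1, P4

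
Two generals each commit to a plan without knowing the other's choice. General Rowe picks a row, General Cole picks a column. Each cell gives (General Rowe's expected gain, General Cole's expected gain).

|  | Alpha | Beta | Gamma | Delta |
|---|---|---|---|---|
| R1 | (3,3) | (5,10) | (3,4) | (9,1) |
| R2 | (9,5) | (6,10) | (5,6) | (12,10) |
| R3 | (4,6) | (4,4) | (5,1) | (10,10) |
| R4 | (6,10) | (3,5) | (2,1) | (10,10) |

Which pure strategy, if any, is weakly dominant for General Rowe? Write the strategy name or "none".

R2

R2 vs R1: Alpha: 9>3, Beta: 6>5, Gamma: 5>3, Delta: 12>9.
R2 vs R3: Alpha: 9>4, Beta: 6>4, Gamma: 5=5, Delta: 12>10.
R2 vs R4: Alpha: 9>6, Beta: 6>3, Gamma: 5>2, Delta: 12>10.
R2 is at least as good as every other strategy against every opponent action, so it is weakly dominant.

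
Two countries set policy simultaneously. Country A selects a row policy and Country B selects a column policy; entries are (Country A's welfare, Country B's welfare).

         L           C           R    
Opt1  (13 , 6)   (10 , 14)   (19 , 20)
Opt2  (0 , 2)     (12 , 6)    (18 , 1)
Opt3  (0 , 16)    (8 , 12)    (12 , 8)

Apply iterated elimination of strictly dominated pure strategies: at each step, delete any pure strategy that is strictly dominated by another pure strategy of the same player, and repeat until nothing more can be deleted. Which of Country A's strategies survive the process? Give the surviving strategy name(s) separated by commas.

Row Opt3 is eliminated: Opt1 beats it against every remaining column (L: 13>0, C: 10>8, R: 19>12).
Country B's strategy L is strictly dominated by C (Opt1: 14>6, Opt2: 6>2) and is removed.
Among the remaining strategies, none is strictly dominated by another pure strategy of the same player, so the elimination stops.
Surviving strategies — Country A: {Opt1, Opt2}; Country B: {C, R}.

Opt1, Opt2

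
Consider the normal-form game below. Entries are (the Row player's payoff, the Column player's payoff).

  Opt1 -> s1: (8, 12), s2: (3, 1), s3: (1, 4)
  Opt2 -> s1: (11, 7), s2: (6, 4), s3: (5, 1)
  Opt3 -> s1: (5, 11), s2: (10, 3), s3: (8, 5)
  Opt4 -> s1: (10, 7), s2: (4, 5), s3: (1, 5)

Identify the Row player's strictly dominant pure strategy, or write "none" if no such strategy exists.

Opt1 fails to dominate Opt2 at s1 (8<11).
Opt2 fails to dominate Opt3 at s2 (6<10).
Opt3 fails to dominate Opt1 at s1 (5<8).
Opt4 fails to dominate Opt1 at s3 (1=1).
No single strategy dominates all the others.

none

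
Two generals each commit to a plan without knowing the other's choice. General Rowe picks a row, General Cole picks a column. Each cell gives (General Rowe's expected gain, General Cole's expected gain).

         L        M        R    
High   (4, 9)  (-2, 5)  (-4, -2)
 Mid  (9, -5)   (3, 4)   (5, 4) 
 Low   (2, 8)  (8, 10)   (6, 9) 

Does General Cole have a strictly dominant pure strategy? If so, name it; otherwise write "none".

L fails to dominate M at Mid (-5<4).
M fails to dominate L at High (5<9).
R fails to dominate L at High (-2<9).
No single strategy dominates all the others.

none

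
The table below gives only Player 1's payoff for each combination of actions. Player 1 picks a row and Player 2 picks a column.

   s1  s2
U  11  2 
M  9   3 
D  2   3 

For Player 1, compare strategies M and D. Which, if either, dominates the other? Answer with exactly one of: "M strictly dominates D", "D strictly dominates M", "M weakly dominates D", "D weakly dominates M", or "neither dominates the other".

M's payoffs vs D's, by Player 2's action — s1: 9>2, s2: 3=3.
M is at least as good everywhere and strictly better somewhere (tied only at s2), so M weakly but not strictly dominates D.

M weakly dominates D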